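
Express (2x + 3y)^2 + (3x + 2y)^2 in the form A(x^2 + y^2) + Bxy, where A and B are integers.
13(x^2 + y^2) + 24xy

Expanding: (2x + 3y)^2 = 4x^2 + 12xy + 9y^2
(3x + 2y)^2 = 9x^2 + 12xy + 4y^2
Sum = (4+9)(x^2+y^2) + 24xy = 13(x^2 + y^2) + 24xy
This is symmetric in x and y.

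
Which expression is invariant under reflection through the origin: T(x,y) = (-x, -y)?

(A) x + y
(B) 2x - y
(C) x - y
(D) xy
D

The map is reflection through the origin: T(x,y) = (-x, -y).
Substitute the transformed coordinates into each option and compare with the original:
(A) x + y  ->  (-x) + (-y) = -x - y   [differs from x + y: not invariant]
(B) 2x - y  ->  2(-x) - (-y) = -2x + y   [differs from 2x - y: not invariant]
(C) x - y  ->  (-x) - (-y) = -x + y   [differs from x - y: not invariant]
(D) xy  ->  (-x)(-y) = xy   [equals xy: invariant]

Only option (D), xy, is unchanged by the transformation.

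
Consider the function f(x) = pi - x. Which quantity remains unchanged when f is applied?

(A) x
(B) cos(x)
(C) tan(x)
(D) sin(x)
D

For f(x) = pi - x:
sin(pi - x) = sin(x), so sine is invariant under this transformation.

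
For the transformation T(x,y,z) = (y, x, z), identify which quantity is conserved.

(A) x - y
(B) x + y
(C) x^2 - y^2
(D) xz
B

Apply T(x,y,z) = (y, x, z) to each option, i.e. replace (x, y, z) by the transformed coordinates.
Substitute the transformed coordinates into each option and compare with the original:
(A) x - y  ->  (y) - (x) = -x + y   [differs from x - y: not invariant]
(B) x + y  ->  (y) + (x) = x + y   [equals x + y: invariant]
(C) x^2 - y^2  ->  (y)^2 - (x)^2 = -x^2 + y^2   [differs from x^2 - y^2: not invariant]
(D) xz  ->  (y)(z) = yz   [differs from xz: not invariant]

Only option (B), x + y, is unchanged by the transformation.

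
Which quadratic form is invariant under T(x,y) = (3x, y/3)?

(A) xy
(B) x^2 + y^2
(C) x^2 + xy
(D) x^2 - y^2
A

T multiplies x by 3 and divides y by 3.
Substitute the transformed coordinates into each option and compare with the original:
(A) xy  ->  (3x)(y/3) = xy   [equals xy: invariant]
(B) x^2 + y^2  ->  (3x)^2 + (y/3)^2 = 9x^2 + y^2/9   [differs from x^2 + y^2: not invariant]
(C) x^2 + xy  ->  (3x)^2 + (3x)(y/3) = 9x^2 + xy   [differs from x^2 + xy: not invariant]
(D) x^2 - y^2  ->  (3x)^2 - (y/3)^2 = 9x^2 - y^2/9   [differs from x^2 - y^2: not invariant]

Only option (A), xy, is unchanged by the transformation.
The factors 3 and 1/3 cancel only in the pure product xy.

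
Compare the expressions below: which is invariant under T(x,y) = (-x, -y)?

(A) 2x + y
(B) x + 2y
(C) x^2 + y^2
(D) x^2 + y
C

An expression E(x,y) is invariant under T if E(T(x,y)) = E(x,y). Here T(x,y) = (-x, -y).
Substitute the transformed coordinates into each option and compare with the original:
(A) 2x + y  ->  2(-x) + (-y) = -2x - y   [differs from 2x + y: not invariant]
(B) x + 2y  ->  (-x) + 2(-y) = -x - 2y   [differs from x + 2y: not invariant]
(C) x^2 + y^2  ->  (-x)^2 + (-y)^2 = x^2 + y^2   [equals x^2 + y^2: invariant]
(D) x^2 + y  ->  (-x)^2 + (-y) = x^2 - y   [differs from x^2 + y: not invariant]

Only option (C), x^2 + y^2, is unchanged by the transformation.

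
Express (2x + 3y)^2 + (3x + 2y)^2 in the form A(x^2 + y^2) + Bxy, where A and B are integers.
13(x^2 + y^2) + 24xy

Expanding: (2x + 3y)^2 = 4x^2 + 12xy + 9y^2
(3x + 2y)^2 = 9x^2 + 12xy + 4y^2
Sum = (4+9)(x^2+y^2) + 24xy = 13(x^2 + y^2) + 24xy
This is symmetric in x and y.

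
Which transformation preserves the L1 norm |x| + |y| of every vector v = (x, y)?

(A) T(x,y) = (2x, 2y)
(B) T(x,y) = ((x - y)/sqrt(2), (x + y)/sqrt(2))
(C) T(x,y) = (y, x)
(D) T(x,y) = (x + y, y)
C

A transformation preserves a norm if ||T(v)|| = ||v|| for every v; a single vector where the norm changes rules an option out.

(A) T(x,y) = (2x, 2y): v = (1, 0) has norm |1| + |0| = 1, but T(v) = (2, 0) has norm 2 -- not preserved.
(B) T(x,y) = ((x - y)/sqrt(2), (x + y)/sqrt(2)): v = (1, 0) has norm |1| + |0| = 1, but T(v) = (sqrt(2)/2, sqrt(2)/2) has norm sqrt(2) -- not preserved.
(C) T(x,y) = (y, x): preserves the norm -- it only permutes the coordinates and/or flips signs, which leaves |x| + |y| unchanged.
(D) T(x,y) = (x + y, y): v = (0, 1) has norm |0| + |1| = 1, but T(v) = (1, 1) has norm 2 -- not preserved.

Therefore the answer is (C).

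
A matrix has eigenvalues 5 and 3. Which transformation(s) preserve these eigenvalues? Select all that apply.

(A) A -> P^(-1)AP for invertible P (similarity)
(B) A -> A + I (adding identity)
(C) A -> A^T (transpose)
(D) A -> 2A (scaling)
A and C

Eigenvalues are preserved by:
1. Similarity transformations: A -> P^(-1)AP (same characteristic polynomial)
2. Transpose: A^T has the same eigenvalues as A

Eigenvalues are NOT preserved by:
- Adding identity: eigenvalues become 5+1, 3+1
- Scaling: eigenvalues become 10, 6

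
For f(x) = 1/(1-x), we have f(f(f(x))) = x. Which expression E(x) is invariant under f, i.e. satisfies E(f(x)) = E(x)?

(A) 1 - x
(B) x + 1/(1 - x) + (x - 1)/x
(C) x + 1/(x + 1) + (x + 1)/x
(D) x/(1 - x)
B

Replace x by f(x) = 1/(1 - x) in each option and simplify. As a quick numerical cross-check, also compare E(5) with E(f(5)) = E(-1/4).

(A) 1 - x  ->  1 - (1/(1 - x)) = x/(x - 1); check: E(5) = -4 but E(-1/4) = 5/4.   [not invariant]
(B) x + 1/(1 - x) + (x - 1)/x  ->  (1/(1 - x)) + 1/(1 - (1/(1 - x))) + ((1/(1 - x)) - 1)/(1/(1 - x)), which simplifies back to x + 1/(1 - x) + (x - 1)/x; check: E(5) = 111/20, E(-1/4) = 111/20.   [invariant]
(C) x + 1/(x + 1) + (x + 1)/x  ->  (1/(1 - x)) + 1/((1/(1 - x)) + 1) + ((1/(1 - x)) + 1)/(1/(1 - x)) = (-x^3 + 6x^2 - 11x + 7)/(x^2 - 3x + 2); check: E(5) = 191/30 but E(-1/4) = -23/12.   [not invariant]
(D) x/(1 - x)  ->  (1/(1 - x))/(1 - (1/(1 - x))) = -1/x; check: E(5) = -5/4 but E(-1/4) = -1/5.   [not invariant]

Only (B) is unchanged. Indeed f(f(x)) = 1/(1 - 1/(1-x)) = (1-x)/(-x) = (x-1)/x, so E(x) = x + f(x) + f(f(x)) is the sum over the whole 3-cycle; applying f just permutes the three terms cyclically (x -> f(x) -> f(f(x)) -> x), leaving the sum unchanged.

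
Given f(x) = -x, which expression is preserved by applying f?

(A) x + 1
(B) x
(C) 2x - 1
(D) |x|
D

For f(x) = -x:
Applying f replaces x by -x. Since |-x| = |x|, the absolute value is unchanged by f, whereas x -> -x, 2x - 1 -> -2x - 1 and x + 1 -> -x + 1 all change.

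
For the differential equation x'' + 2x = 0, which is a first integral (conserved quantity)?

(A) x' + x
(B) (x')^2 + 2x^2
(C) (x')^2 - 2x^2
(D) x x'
B

A first integral I satisfies dI/dt = 0 along every solution. Differentiate each option and use the equation of motion:
(A) d/dt[x' + x] = x'' + x' = -2x + x', not identically 0
(B) d/dt[(x')^2 + 2x^2] = 2x'x'' + 4x x' = 2x'(-2x) + 4x x' = 0
(C) d/dt[(x')^2 - 2x^2] = 2x'x'' - 4x x' = -8x x', not identically 0
(D) d/dt[x x'] = (x')^2 + x x'' = (x')^2 - 2x^2, not identically 0

Only (B) has zero time-derivative. So the energy-like quantity (x')^2 + 2x^2 is the first integral.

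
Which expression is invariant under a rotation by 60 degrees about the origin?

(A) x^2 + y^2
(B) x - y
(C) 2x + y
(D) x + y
A

A rotation by 60 degrees sends (x, y) to (x/2 - sqrt(3)y/2, sqrt(3)x/2 + y/2).
Substitute the transformed coordinates into each option and compare with the original:
(A) x^2 + y^2  ->  (x/2 - sqrt(3)y/2)^2 + (sqrt(3)x/2 + y/2)^2 = x^2 + y^2   [equals x^2 + y^2: invariant]
(B) x - y  ->  (x/2 - sqrt(3)y/2) - (sqrt(3)x/2 + y/2) = -sqrt(3)x/2 + x/2 - sqrt(3)y/2 - y/2   [differs from x - y: not invariant]
(C) 2x + y  ->  2(x/2 - sqrt(3)y/2) + (sqrt(3)x/2 + y/2) = sqrt(3)x/2 + x - sqrt(3)y + y/2   [differs from 2x + y: not invariant]
(D) x + y  ->  (x/2 - sqrt(3)y/2) + (sqrt(3)x/2 + y/2) = x/2 + sqrt(3)x/2 - sqrt(3)y/2 + y/2   [differs from x + y: not invariant]

Only option (A), x^2 + y^2, is unchanged by the transformation.
Geometrically, x^2 + y^2 is the squared distance from the origin, which every rotation about the origin preserves.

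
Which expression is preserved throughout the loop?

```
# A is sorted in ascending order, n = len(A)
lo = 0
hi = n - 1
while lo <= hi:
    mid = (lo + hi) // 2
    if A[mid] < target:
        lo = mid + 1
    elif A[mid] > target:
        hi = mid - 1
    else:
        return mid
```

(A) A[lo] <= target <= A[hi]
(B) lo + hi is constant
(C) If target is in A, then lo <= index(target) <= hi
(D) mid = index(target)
C

A loop invariant must hold before the first iteration and be re-established by every execution of the body.

(C) If target is in A, then lo <= index(target) <= hi: Before the loop [lo, hi] = [0, n-1] covers every index. When A[mid] < target, sortedness puts target strictly to the right of mid, so setting lo = mid + 1 keeps index(target) in [lo, hi]; symmetrically for hi = mid - 1. Hence 'if target is in A then lo <= index(target) <= hi' holds after every iteration, and when lo > hi it proves target is absent.

The other options fail:
(A) A[lo] <= target <= A[hi]: fails when target is not in A (e.g. target < A[0] already violates it before the loop), so it is not maintained in general.
(B) lo + hi is constant: each iteration moves exactly one of lo, hi, so lo + hi changes (e.g. 0 + (n-1) becomes (mid+1) + (n-1)).
(D) mid = index(target): mid is just the current probe; it equals index(target) only on the iteration that returns.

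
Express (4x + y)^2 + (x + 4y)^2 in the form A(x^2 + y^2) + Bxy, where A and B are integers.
17(x^2 + y^2) + 16xy

Expanding: (4x + y)^2 = 16x^2 + 8xy + y^2
(x + 4y)^2 = x^2 + 8xy + 16y^2
Sum = (16+1)(x^2+y^2) + 16xy = 17(x^2 + y^2) + 16xy
This is symmetric in x and y.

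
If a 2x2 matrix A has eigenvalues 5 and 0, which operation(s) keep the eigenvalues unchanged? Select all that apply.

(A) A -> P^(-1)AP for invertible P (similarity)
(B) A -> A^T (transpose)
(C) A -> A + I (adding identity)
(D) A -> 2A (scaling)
A and B

Eigenvalues are preserved by:
1. Similarity transformations: A -> P^(-1)AP (same characteristic polynomial)
2. Transpose: A^T has the same eigenvalues as A

Eigenvalues are NOT preserved by:
- Adding identity: eigenvalues become 5+1, 0+1
- Scaling: eigenvalues become 10, 0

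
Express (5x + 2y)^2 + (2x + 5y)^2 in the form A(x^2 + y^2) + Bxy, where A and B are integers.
29(x^2 + y^2) + 40xy

Expanding: (5x + 2y)^2 = 25x^2 + 20xy + 4y^2
(2x + 5y)^2 = 4x^2 + 20xy + 25y^2
Sum = (25+4)(x^2+y^2) + 40xy = 29(x^2 + y^2) + 40xy
This is symmetric in x and y.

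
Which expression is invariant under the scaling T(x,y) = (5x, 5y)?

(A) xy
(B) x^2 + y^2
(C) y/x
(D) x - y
C

Under the uniform scaling T(x,y) = (5x, 5y):
Substitute the transformed coordinates into each option and compare with the original:
(A) xy  ->  (5x)(5y) = 25xy   [differs from xy: not invariant]
(B) x^2 + y^2  ->  (5x)^2 + (5y)^2 = 25x^2 + 25y^2   [differs from x^2 + y^2: not invariant]
(C) y/x  ->  (5y)/(5x) = y/x   [equals y/x: invariant]
(D) x - y  ->  (5x) - (5y) = 5x - 5y   [differs from x - y: not invariant]

Only option (C), y/x, is unchanged by the transformation.
The common factor 5 cancels in a ratio of coordinates, while sums, products and sums of squares pick up factors of 5 or 25.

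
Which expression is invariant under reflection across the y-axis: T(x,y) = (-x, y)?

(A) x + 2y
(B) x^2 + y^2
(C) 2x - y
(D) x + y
B

The map is reflection across the y-axis: T(x,y) = (-x, y).
Substitute the transformed coordinates into each option and compare with the original:
(A) x + 2y  ->  (-x) + 2(y) = -x + 2y   [differs from x + 2y: not invariant]
(B) x^2 + y^2  ->  (-x)^2 + (y)^2 = x^2 + y^2   [equals x^2 + y^2: invariant]
(C) 2x - y  ->  2(-x) - (y) = -2x - y   [differs from 2x - y: not invariant]
(D) x + y  ->  (-x) + (y) = -x + y   [differs from x + y: not invariant]

Only option (B), x^2 + y^2, is unchanged by the transformation.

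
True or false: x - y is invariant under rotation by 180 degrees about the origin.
False

Applying rotation by 180 degrees: x' = x*cos(180 degrees) - y*sin(180 degrees) = -x, y' = x*sin(180 degrees) + y*cos(180 degrees) = -y

Substituting into x - y:
(-x) - (-y)
= -x + y

This differs from the original expression x - y, so it is NOT invariant.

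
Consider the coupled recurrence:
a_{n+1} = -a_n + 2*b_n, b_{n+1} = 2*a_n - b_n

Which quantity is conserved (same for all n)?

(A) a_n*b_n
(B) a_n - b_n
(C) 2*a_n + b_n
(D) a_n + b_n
D

Replace a_n by a_{n+1} = -a_n + 2*b_n and b_n by b_{n+1} = 2*a_n - b_n in each option and simplify:
(A) a_n*b_n  ->  (-a_n + 2*b_n)*(2*a_n - b_n) = -2*a_n^2 + 5*a_n*b_n - 2*b_n^2   [not conserved]
(B) a_n - b_n  ->  (-a_n + 2*b_n) - (2*a_n - b_n) = -3*a_n + 3*b_n   [not conserved]
(C) 2*a_n + b_n  ->  2*(-a_n + 2*b_n) + (2*a_n - b_n) = 3*b_n   [not conserved]
(D) a_n + b_n  ->  (-a_n + 2*b_n) + (2*a_n - b_n) = a_n + b_n   [conserved]

Only (D) a_n + b_n returns to itself after one step, so it is the conserved quantity.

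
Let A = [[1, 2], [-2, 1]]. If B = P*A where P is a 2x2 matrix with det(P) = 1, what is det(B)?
5

By the multiplicative property of determinants, det(B) = det(P*A) = det(P) * det(A) = det(A),
so the determinant is invariant under multiplication by any determinant-1 matrix; we just need det(A).

det(A) = (1)(1) - (2)(-2) = 1 - (-4) = 5

Therefore det(B) = 1 * 5 = 5.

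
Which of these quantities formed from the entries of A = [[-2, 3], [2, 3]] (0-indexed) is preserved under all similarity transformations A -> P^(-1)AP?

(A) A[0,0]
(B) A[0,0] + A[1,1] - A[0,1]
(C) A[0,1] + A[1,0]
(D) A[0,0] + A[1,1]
D

A[0,0] + A[1,1] is the trace of A. By the cyclic property of the trace, tr(P^(-1)AP) = tr(APP^(-1)) = tr(A), so it is the same for every matrix similar to A.

The other combinations are not similarity invariants. For example, take P = [[1, -1], [0, 1]] (det P = 1), so P^(-1) = [[1, 1], [0, 1]] and
B = P^(-1)AP = [[0, 6], [2, 1]].
Evaluating each option on A and on B:
(A) A[0,0]: -2 for A, 0 for B -> changes
(B) A[0,0] + A[1,1] - A[0,1]: -2 for A, -5 for B -> changes
(C) A[0,1] + A[1,0]: 5 for A, 8 for B -> changes
(D) A[0,0] + A[1,1]: 1 for A, 1 for B -> unchanged

Only (D) A[0,0] + A[1,1] = 1 survives (and it does so for every P, not just this one), so it is the invariant.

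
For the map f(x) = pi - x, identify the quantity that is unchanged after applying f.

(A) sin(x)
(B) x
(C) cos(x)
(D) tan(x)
A

For f(x) = pi - x:
sin(pi - x) = sin(x), so sine is invariant under this transformation.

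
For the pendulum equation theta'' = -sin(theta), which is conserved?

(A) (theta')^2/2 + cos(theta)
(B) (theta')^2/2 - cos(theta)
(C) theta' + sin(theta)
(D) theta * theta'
B

A first integral I satisfies dI/dt = 0 along every solution. Differentiate each option and use the equation of motion:
(A) d/dt[(theta')^2/2 + cos(theta)] = theta' theta'' - sin(theta) theta' = -2 theta' sin(theta), not identically 0
(B) d/dt[(theta')^2/2 - cos(theta)] = theta' theta'' + sin(theta) theta' = theta'(-sin(theta)) + theta' sin(theta) = 0
(C) d/dt[theta' + sin(theta)] = theta'' + cos(theta) theta' = -sin(theta) + theta' cos(theta), not identically 0
(D) d/dt[theta * theta'] = (theta')^2 + theta theta'' = (theta')^2 - theta sin(theta), not identically 0

Only (B) has zero time-derivative. This is the total energy: kinetic (theta')^2/2 plus potential -cos(theta).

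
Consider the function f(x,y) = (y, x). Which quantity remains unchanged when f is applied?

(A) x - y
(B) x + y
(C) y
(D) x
B

For f(x,y) = (y, x):
After applying f: x' = y, y' = x. So x' + y' = y + x = x + y.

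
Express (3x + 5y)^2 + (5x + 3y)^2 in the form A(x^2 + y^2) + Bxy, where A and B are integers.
34(x^2 + y^2) + 60xy

Expanding: (3x + 5y)^2 = 9x^2 + 30xy + 25y^2
(5x + 3y)^2 = 25x^2 + 30xy + 9y^2
Sum = (9+25)(x^2+y^2) + 60xy = 34(x^2 + y^2) + 60xy
This is symmetric in x and y.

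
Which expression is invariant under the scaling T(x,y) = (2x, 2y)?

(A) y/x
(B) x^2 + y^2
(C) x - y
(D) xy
A

Under the uniform scaling T(x,y) = (2x, 2y):
Substitute the transformed coordinates into each option and compare with the original:
(A) y/x  ->  (2y)/(2x) = y/x   [equals y/x: invariant]
(B) x^2 + y^2  ->  (2x)^2 + (2y)^2 = 4x^2 + 4y^2   [differs from x^2 + y^2: not invariant]
(C) x - y  ->  (2x) - (2y) = 2x - 2y   [differs from x - y: not invariant]
(D) xy  ->  (2x)(2y) = 4xy   [differs from xy: not invariant]

Only option (A), y/x, is unchanged by the transformation.
The common factor 2 cancels in a ratio of coordinates, while sums, products and sums of squares pick up factors of 2 or 4.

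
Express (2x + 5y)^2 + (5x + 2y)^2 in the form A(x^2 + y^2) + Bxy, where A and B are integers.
29(x^2 + y^2) + 40xy

Expanding: (2x + 5y)^2 = 4x^2 + 20xy + 25y^2
(5x + 2y)^2 = 25x^2 + 20xy + 4y^2
Sum = (4+25)(x^2+y^2) + 40xy = 29(x^2 + y^2) + 40xy
This is symmetric in x and y.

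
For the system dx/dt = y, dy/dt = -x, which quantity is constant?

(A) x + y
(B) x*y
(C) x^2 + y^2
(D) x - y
C

A first integral I satisfies dI/dt = 0 along every solution. Differentiate each option and use the equation of motion:
(A) d/dt[x + y] = y + (-x) = y - x, not identically 0
(B) d/dt[x*y] = (dx/dt)y + x(dy/dt) = y^2 - x^2, not identically 0
(C) d/dt[x^2 + y^2] = 2x*dx/dt + 2y*dy/dt = 2x*y + 2y*(-x) = 0
(D) d/dt[x - y] = y - (-x) = x + y, not identically 0

Only (C) has zero time-derivative. So x^2 + y^2 (the squared radius; trajectories are circles) is the conserved quantity.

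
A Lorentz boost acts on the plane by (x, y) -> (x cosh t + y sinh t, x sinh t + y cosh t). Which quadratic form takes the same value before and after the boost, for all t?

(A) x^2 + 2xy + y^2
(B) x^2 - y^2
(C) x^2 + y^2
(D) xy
B

Write x' = x cosh t + y sinh t, y' = x sinh t + y cosh t and substitute into each option:
(A) x^2 + 2xy + y^2: (x' + y')^2 with x' + y' = (x + y)(cosh t + sinh t) = (x + y)e^t, so it becomes (x + y)^2 e^(2t)   [not invariant for t != 0]
(B) x^2 - y^2: (x cosh t + y sinh t)^2 - (x sinh t + y cosh t)^2 = x^2(cosh^2 t - sinh^2 t) + 2xy(cosh t sinh t - sinh t cosh t) + y^2(sinh^2 t - cosh^2 t) = x^2 - y^2   [invariant, using cosh^2 t - sinh^2 t = 1]
(C) x^2 + y^2: (x cosh t + y sinh t)^2 + (x sinh t + y cosh t)^2 = (x^2 + y^2)(cosh^2 t + sinh^2 t) + 4xy sinh t cosh t = (x^2 + y^2) cosh 2t + 2xy sinh 2t   [not invariant for t != 0]
(D) xy: (x cosh t + y sinh t)(x sinh t + y cosh t) = xy(cosh^2 t + sinh^2 t) + (x^2 + y^2) sinh t cosh t = xy cosh 2t + (x^2 + y^2)(sinh 2t)/2   [not invariant for t != 0]

Only (B) x^2 - y^2 is unchanged; it is the Minkowski form preserved by Lorentz boosts, just as x^2 + y^2 is preserved by ordinary rotations.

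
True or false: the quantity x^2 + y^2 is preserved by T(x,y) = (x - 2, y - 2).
False

Substitute T(x,y) = (x - 2, y - 2) into the expression and compare with the original.

Original: x^2 + y^2
After applying T: (x - 2)^2 + (y - 2)^2 = x^2 - 4x + y^2 - 4y + 8

This differs from the original x^2 + y^2 (difference: -4x - 4y + 8), so the expression is NOT invariant.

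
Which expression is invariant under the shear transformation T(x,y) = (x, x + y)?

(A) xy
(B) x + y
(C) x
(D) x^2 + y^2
C

Under the shear T(x,y) = (x, x + y):
Substitute the transformed coordinates into each option and compare with the original:
(A) xy  ->  (x)(x + y) = x^2 + xy   [differs from xy: not invariant]
(B) x + y  ->  (x) + (x + y) = 2x + y   [differs from x + y: not invariant]
(C) x  ->  (x) = x   [equals x: invariant]
(D) x^2 + y^2  ->  (x)^2 + (x + y)^2 = 2x^2 + 2xy + y^2   [differs from x^2 + y^2: not invariant]

Only option (C), x, is unchanged by the transformation.
A vertical shear moves points parallel to the y-axis, so the x-coordinate (and any function of x alone) is unchanged.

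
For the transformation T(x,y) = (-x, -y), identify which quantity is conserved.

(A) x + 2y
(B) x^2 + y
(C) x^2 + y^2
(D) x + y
C

An expression E(x,y) is invariant under T if E(T(x,y)) = E(x,y). Here T(x,y) = (-x, -y).
Substitute the transformed coordinates into each option and compare with the original:
(A) x + 2y  ->  (-x) + 2(-y) = -x - 2y   [differs from x + 2y: not invariant]
(B) x^2 + y  ->  (-x)^2 + (-y) = x^2 - y   [differs from x^2 + y: not invariant]
(C) x^2 + y^2  ->  (-x)^2 + (-y)^2 = x^2 + y^2   [equals x^2 + y^2: invariant]
(D) x + y  ->  (-x) + (-y) = -x - y   [differs from x + y: not invariant]

Only option (C), x^2 + y^2, is unchanged by the transformation.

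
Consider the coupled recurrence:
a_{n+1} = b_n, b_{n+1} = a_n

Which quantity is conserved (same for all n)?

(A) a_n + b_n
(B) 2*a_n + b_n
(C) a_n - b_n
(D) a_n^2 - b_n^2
A

Replace a_n by a_{n+1} = b_n and b_n by b_{n+1} = a_n in each option and simplify:
(A) a_n + b_n  ->  (b_n) + (a_n) = a_n + b_n   [conserved]
(B) 2*a_n + b_n  ->  2*(b_n) + (a_n) = a_n + 2*b_n   [not conserved]
(C) a_n - b_n  ->  (b_n) - (a_n) = -a_n + b_n   [not conserved]
(D) a_n^2 - b_n^2  ->  (b_n)^2 - (a_n)^2 = -a_n^2 + b_n^2   [not conserved]

Only (A) a_n + b_n returns to itself after one step, so it is the conserved quantity.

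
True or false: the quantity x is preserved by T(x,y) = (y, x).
False

Substitute T(x,y) = (y, x) into the expression and compare with the original.

Original: x
After applying T: (y) = y

This differs from the original x (difference: -x + y), so the expression is NOT invariant.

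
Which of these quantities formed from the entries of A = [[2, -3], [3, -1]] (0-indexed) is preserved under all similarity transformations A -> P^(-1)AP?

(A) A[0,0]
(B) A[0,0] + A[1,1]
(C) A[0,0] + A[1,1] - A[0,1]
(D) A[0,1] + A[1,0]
B

A[0,0] + A[1,1] is the trace of A. By the cyclic property of the trace, tr(P^(-1)AP) = tr(APP^(-1)) = tr(A), so it is the same for every matrix similar to A.

The other combinations are not similarity invariants. For example, take P = [[1, -1], [0, 1]] (det P = 1), so P^(-1) = [[1, 1], [0, 1]] and
B = P^(-1)AP = [[5, -9], [3, -4]].
Evaluating each option on A and on B:
(A) A[0,0]: 2 for A, 5 for B -> changes
(B) A[0,0] + A[1,1]: 1 for A, 1 for B -> unchanged
(C) A[0,0] + A[1,1] - A[0,1]: 4 for A, 10 for B -> changes
(D) A[0,1] + A[1,0]: 0 for A, -6 for B -> changes

Only (B) A[0,0] + A[1,1] = 1 survives (and it does so for every P, not just this one), so it is the invariant.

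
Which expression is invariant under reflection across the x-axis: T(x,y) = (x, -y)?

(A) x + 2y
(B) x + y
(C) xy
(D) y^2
D

The map is reflection across the x-axis: T(x,y) = (x, -y).
Substitute the transformed coordinates into each option and compare with the original:
(A) x + 2y  ->  (x) + 2(-y) = x - 2y   [differs from x + 2y: not invariant]
(B) x + y  ->  (x) + (-y) = x - y   [differs from x + y: not invariant]
(C) xy  ->  (x)(-y) = -xy   [differs from xy: not invariant]
(D) y^2  ->  (-y)^2 = y^2   [equals y^2: invariant]

Only option (D), y^2, is unchanged by the transformation.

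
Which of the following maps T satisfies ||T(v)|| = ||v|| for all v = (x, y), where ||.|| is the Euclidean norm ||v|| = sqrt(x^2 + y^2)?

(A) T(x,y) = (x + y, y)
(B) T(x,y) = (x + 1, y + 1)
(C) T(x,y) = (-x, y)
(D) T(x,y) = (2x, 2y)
C

A transformation preserves a norm if ||T(v)|| = ||v|| for every v; a single vector where the norm changes rules an option out.

(A) T(x,y) = (x + y, y): v = (0, 1) has norm sqrt((0)^2 + (1)^2) = 1, but T(v) = (1, 1) has norm sqrt(2) -- not preserved.
(B) T(x,y) = (x + 1, y + 1): v = (1, 0) has norm sqrt((1)^2 + (0)^2) = 1, but T(v) = (2, 1) has norm sqrt(5) -- not preserved.
(C) T(x,y) = (-x, y): preserves the norm -- it is an orthogonal map (a rotation/reflection), and (-x)^2 + (y)^2 simplifies to x^2 + y^2.
(D) T(x,y) = (2x, 2y): v = (1, 0) has norm sqrt((1)^2 + (0)^2) = 1, but T(v) = (2, 0) has norm 2 -- not preserved.

Therefore the answer is (C).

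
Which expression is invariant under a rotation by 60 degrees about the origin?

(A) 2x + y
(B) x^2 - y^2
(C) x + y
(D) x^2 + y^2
D

A rotation by 60 degrees sends (x, y) to (x/2 - sqrt(3)y/2, sqrt(3)x/2 + y/2).
Substitute the transformed coordinates into each option and compare with the original:
(A) 2x + y  ->  2(x/2 - sqrt(3)y/2) + (sqrt(3)x/2 + y/2) = sqrt(3)x/2 + x - sqrt(3)y + y/2   [differs from 2x + y: not invariant]
(B) x^2 - y^2  ->  (x/2 - sqrt(3)y/2)^2 - (sqrt(3)x/2 + y/2)^2 = -x^2/2 - sqrt(3)xy + y^2/2   [differs from x^2 - y^2: not invariant]
(C) x + y  ->  (x/2 - sqrt(3)y/2) + (sqrt(3)x/2 + y/2) = x/2 + sqrt(3)x/2 - sqrt(3)y/2 + y/2   [differs from x + y: not invariant]
(D) x^2 + y^2  ->  (x/2 - sqrt(3)y/2)^2 + (sqrt(3)x/2 + y/2)^2 = x^2 + y^2   [equals x^2 + y^2: invariant]

Only option (D), x^2 + y^2, is unchanged by the transformation.
Geometrically, x^2 + y^2 is the squared distance from the origin, which every rotation about the origin preserves.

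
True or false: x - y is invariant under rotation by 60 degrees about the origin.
False

Applying rotation by 60 degrees: x' = x*cos(60 degrees) - y*sin(60 degrees) = x/2 - sqrt(3)y/2, y' = x*sin(60 degrees) + y*cos(60 degrees) = sqrt(3)x/2 + y/2

Substituting into x - y:
(x/2 - sqrt(3)y/2) - (sqrt(3)x/2 + y/2)
= -sqrt(3)x/2 + x/2 - sqrt(3)y/2 - y/2

This differs from the original expression x - y, so it is NOT invariant.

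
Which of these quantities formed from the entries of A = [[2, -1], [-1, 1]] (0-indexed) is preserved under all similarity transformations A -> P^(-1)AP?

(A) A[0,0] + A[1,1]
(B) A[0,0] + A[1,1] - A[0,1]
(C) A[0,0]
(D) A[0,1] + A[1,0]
A

A[0,0] + A[1,1] is the trace of A. By the cyclic property of the trace, tr(P^(-1)AP) = tr(APP^(-1)) = tr(A), so it is the same for every matrix similar to A.

The other combinations are not similarity invariants. For example, take P = [[1, 2], [0, 1]] (det P = 1), so P^(-1) = [[1, -2], [0, 1]] and
B = P^(-1)AP = [[4, 5], [-1, -1]].
Evaluating each option on A and on B:
(A) A[0,0] + A[1,1]: 3 for A, 3 for B -> unchanged
(B) A[0,0] + A[1,1] - A[0,1]: 4 for A, -2 for B -> changes
(C) A[0,0]: 2 for A, 4 for B -> changes
(D) A[0,1] + A[1,0]: -2 for A, 4 for B -> changes

Only (A) A[0,0] + A[1,1] = 3 survives (and it does so for every P, not just this one), so it is the invariant.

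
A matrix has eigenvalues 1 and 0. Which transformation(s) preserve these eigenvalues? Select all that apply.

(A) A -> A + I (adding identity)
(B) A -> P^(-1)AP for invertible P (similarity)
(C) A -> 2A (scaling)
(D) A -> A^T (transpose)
B and D

Eigenvalues are preserved by:
1. Similarity transformations: A -> P^(-1)AP (same characteristic polynomial)
2. Transpose: A^T has the same eigenvalues as A

Eigenvalues are NOT preserved by:
- Adding identity: eigenvalues become 1+1, 0+1
- Scaling: eigenvalues become 2, 0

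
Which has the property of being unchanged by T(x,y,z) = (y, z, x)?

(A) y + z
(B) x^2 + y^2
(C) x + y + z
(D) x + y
C

Apply T(x,y,z) = (y, z, x) to each option, i.e. replace (x, y, z) by the transformed coordinates.
Substitute the transformed coordinates into each option and compare with the original:
(A) y + z  ->  (z) + (x) = x + z   [differs from y + z: not invariant]
(B) x^2 + y^2  ->  (y)^2 + (z)^2 = y^2 + z^2   [differs from x^2 + y^2: not invariant]
(C) x + y + z  ->  (y) + (z) + (x) = x + y + z   [equals x + y + z: invariant]
(D) x + y  ->  (y) + (z) = y + z   [differs from x + y: not invariant]

Only option (C), x + y + z, is unchanged by the transformation.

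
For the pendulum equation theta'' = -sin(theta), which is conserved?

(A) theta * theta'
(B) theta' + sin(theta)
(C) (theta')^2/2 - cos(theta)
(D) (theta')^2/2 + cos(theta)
C

A first integral I satisfies dI/dt = 0 along every solution. Differentiate each option and use the equation of motion:
(A) d/dt[theta * theta'] = (theta')^2 + theta theta'' = (theta')^2 - theta sin(theta), not identically 0
(B) d/dt[theta' + sin(theta)] = theta'' + cos(theta) theta' = -sin(theta) + theta' cos(theta), not identically 0
(C) d/dt[(theta')^2/2 - cos(theta)] = theta' theta'' + sin(theta) theta' = theta'(-sin(theta)) + theta' sin(theta) = 0
(D) d/dt[(theta')^2/2 + cos(theta)] = theta' theta'' - sin(theta) theta' = -2 theta' sin(theta), not identically 0

Only (C) has zero time-derivative. This is the total energy: kinetic (theta')^2/2 plus potential -cos(theta).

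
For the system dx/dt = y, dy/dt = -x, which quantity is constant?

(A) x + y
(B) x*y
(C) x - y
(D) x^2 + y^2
D

A first integral I satisfies dI/dt = 0 along every solution. Differentiate each option and use the equation of motion:
(A) d/dt[x + y] = y + (-x) = y - x, not identically 0
(B) d/dt[x*y] = (dx/dt)y + x(dy/dt) = y^2 - x^2, not identically 0
(C) d/dt[x - y] = y - (-x) = x + y, not identically 0
(D) d/dt[x^2 + y^2] = 2x*dx/dt + 2y*dy/dt = 2x*y + 2y*(-x) = 0

Only (D) has zero time-derivative. So x^2 + y^2 (the squared radius; trajectories are circles) is the conserved quantity.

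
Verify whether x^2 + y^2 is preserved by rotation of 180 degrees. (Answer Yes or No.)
Yes

Applying rotation by 180 degrees: x' = x*cos(180 degrees) - y*sin(180 degrees) = -x, y' = x*sin(180 degrees) + y*cos(180 degrees) = -y

Substituting into x^2 + y^2:
(-x)^2 + (-y)^2
= x^2 + y^2

This equals the original expression x^2 + y^2, so it IS invariant.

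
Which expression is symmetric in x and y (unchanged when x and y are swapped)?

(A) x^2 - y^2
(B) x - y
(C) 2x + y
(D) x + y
D

A symmetric expression is unchanged when the variables are permuted; here the transformation to test is the swap (x, y) -> (y, x).
Substitute the transformed coordinates into each option and compare with the original:
(A) x^2 - y^2  ->  (y)^2 - (x)^2 = -x^2 + y^2   [differs from x^2 - y^2: not invariant]
(B) x - y  ->  (y) - (x) = -x + y   [differs from x - y: not invariant]
(C) 2x + y  ->  2(y) + (x) = x + 2y   [differs from 2x + y: not invariant]
(D) x + y  ->  (y) + (x) = x + y   [equals x + y: invariant]

Only option (D), x + y, is unchanged by the transformation.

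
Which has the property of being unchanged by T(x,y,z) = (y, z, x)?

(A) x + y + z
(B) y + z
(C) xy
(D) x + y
A

Apply T(x,y,z) = (y, z, x) to each option, i.e. replace (x, y, z) by the transformed coordinates.
Substitute the transformed coordinates into each option and compare with the original:
(A) x + y + z  ->  (y) + (z) + (x) = x + y + z   [equals x + y + z: invariant]
(B) y + z  ->  (z) + (x) = x + z   [differs from y + z: not invariant]
(C) xy  ->  (y)(z) = yz   [differs from xy: not invariant]
(D) x + y  ->  (y) + (z) = y + z   [differs from x + y: not invariant]

Only option (A), x + y + z, is unchanged by the transformation.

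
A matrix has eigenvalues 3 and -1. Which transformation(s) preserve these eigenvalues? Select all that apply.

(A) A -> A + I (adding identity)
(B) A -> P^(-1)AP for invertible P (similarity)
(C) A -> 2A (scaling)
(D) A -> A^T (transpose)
B and D

Eigenvalues are preserved by:
1. Similarity transformations: A -> P^(-1)AP (same characteristic polynomial)
2. Transpose: A^T has the same eigenvalues as A

Eigenvalues are NOT preserved by:
- Adding identity: eigenvalues become 3+1, -1+1
- Scaling: eigenvalues become 6, -2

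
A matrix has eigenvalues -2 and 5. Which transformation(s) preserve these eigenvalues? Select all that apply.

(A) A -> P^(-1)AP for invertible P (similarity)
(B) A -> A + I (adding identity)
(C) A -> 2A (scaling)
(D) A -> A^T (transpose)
A and D

Eigenvalues are preserved by:
1. Similarity transformations: A -> P^(-1)AP (same characteristic polynomial)
2. Transpose: A^T has the same eigenvalues as A

Eigenvalues are NOT preserved by:
- Adding identity: eigenvalues become -2+1, 5+1
- Scaling: eigenvalues become -4, 10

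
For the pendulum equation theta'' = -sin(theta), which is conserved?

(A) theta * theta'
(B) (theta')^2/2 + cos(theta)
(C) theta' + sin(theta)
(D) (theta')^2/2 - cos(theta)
D

A first integral I satisfies dI/dt = 0 along every solution. Differentiate each option and use the equation of motion:
(A) d/dt[theta * theta'] = (theta')^2 + theta theta'' = (theta')^2 - theta sin(theta), not identically 0
(B) d/dt[(theta')^2/2 + cos(theta)] = theta' theta'' - sin(theta) theta' = -2 theta' sin(theta), not identically 0
(C) d/dt[theta' + sin(theta)] = theta'' + cos(theta) theta' = -sin(theta) + theta' cos(theta), not identically 0
(D) d/dt[(theta')^2/2 - cos(theta)] = theta' theta'' + sin(theta) theta' = theta'(-sin(theta)) + theta' sin(theta) = 0

Only (D) has zero time-derivative. This is the total energy: kinetic (theta')^2/2 plus potential -cos(theta).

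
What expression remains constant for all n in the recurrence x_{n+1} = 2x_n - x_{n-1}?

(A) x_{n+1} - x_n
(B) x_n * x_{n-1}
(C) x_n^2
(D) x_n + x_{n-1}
A

For the recurrence x_{n+1} = 2x_n - x_{n-1}:

If x_{n+1} = 2x_n - x_{n-1}, then:
x_{n+1} - x_n = x_n - x_{n-1}
The first difference is constant throughout the sequence.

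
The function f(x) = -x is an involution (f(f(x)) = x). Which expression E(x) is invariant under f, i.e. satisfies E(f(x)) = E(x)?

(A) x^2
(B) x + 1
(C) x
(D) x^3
A

Replace x by f(x) = -x in each option and simplify. As a quick numerical cross-check, also compare E(4) with E(f(4)) = E(-4).

(A) x^2  ->  (-x)^2, which simplifies back to x^2; check: E(4) = 16, E(-4) = 16.   [invariant]
(B) x + 1  ->  (-x) + 1 = 1 - x; check: E(4) = 5 but E(-4) = -3.   [not invariant]
(C) x  ->  (-x) = -x; check: E(4) = 4 but E(-4) = -4.   [not invariant]
(D) x^3  ->  (-x)^3 = -x^3; check: E(4) = 64 but E(-4) = -64.   [not invariant]

Only (A) is unchanged. E is symmetric under swapping x with f(x) = -x, which is exactly what an involution does.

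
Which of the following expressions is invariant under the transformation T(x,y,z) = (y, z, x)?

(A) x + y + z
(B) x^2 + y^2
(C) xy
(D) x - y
A

Apply T(x,y,z) = (y, z, x) to each option, i.e. replace (x, y, z) by the transformed coordinates.
Substitute the transformed coordinates into each option and compare with the original:
(A) x + y + z  ->  (y) + (z) + (x) = x + y + z   [equals x + y + z: invariant]
(B) x^2 + y^2  ->  (y)^2 + (z)^2 = y^2 + z^2   [differs from x^2 + y^2: not invariant]
(C) xy  ->  (y)(z) = yz   [differs from xy: not invariant]
(D) x - y  ->  (y) - (z) = y - z   [differs from x - y: not invariant]

Only option (A), x + y + z, is unchanged by the transformation.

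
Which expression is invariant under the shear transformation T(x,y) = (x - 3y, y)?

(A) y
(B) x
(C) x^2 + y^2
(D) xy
A

Under the shear T(x,y) = (x - 3y, y):
Substitute the transformed coordinates into each option and compare with the original:
(A) y  ->  (y) = y   [equals y: invariant]
(B) x  ->  (x - 3y) = x - 3y   [differs from x: not invariant]
(C) x^2 + y^2  ->  (x - 3y)^2 + (y)^2 = x^2 - 6xy + 10y^2   [differs from x^2 + y^2: not invariant]
(D) xy  ->  (x - 3y)(y) = xy - 3y^2   [differs from xy: not invariant]

Only option (A), y, is unchanged by the transformation.
A horizontal shear moves points parallel to the x-axis, so the y-coordinate (and any function of y alone) is unchanged.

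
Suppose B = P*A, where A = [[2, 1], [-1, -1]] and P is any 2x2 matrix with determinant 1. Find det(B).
-1

By the multiplicative property of determinants, det(B) = det(P*A) = det(P) * det(A) = det(A),
so the determinant is invariant under multiplication by any determinant-1 matrix; we just need det(A).

det(A) = (2)(-1) - (1)(-1) = -2 - (-1) = -1

Therefore det(B) = 1 * (-1) = -1.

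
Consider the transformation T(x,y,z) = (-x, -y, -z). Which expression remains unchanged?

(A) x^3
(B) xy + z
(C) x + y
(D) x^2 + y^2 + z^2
D

Apply T(x,y,z) = (-x, -y, -z) to each option, i.e. replace (x, y, z) by the transformed coordinates.
Substitute the transformed coordinates into each option and compare with the original:
(A) x^3  ->  (-x)^3 = -x^3   [differs from x^3: not invariant]
(B) xy + z  ->  (-x)(-y) + (-z) = xy - z   [differs from xy + z: not invariant]
(C) x + y  ->  (-x) + (-y) = -x - y   [differs from x + y: not invariant]
(D) x^2 + y^2 + z^2  ->  (-x)^2 + (-y)^2 + (-z)^2 = x^2 + y^2 + z^2   [equals x^2 + y^2 + z^2: invariant]

Only option (D), x^2 + y^2 + z^2, is unchanged by the transformation.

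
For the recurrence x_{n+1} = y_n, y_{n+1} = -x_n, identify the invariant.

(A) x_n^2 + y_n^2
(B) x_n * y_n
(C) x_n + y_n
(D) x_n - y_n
A

For the recurrence x_{n+1} = y_n, y_{n+1} = -x_n:

x_{n+1}^2 + y_{n+1}^2 = y_n^2 + (-x_n)^2 = x_n^2 + y_n^2
The sum of squares is conserved (like energy in a harmonic oscillator).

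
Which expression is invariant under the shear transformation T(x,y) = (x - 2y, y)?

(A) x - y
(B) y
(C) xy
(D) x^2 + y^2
B

Under the shear T(x,y) = (x - 2y, y):
Substitute the transformed coordinates into each option and compare with the original:
(A) x - y  ->  (x - 2y) - (y) = x - 3y   [differs from x - y: not invariant]
(B) y  ->  (y) = y   [equals y: invariant]
(C) xy  ->  (x - 2y)(y) = xy - 2y^2   [differs from xy: not invariant]
(D) x^2 + y^2  ->  (x - 2y)^2 + (y)^2 = x^2 - 4xy + 5y^2   [differs from x^2 + y^2: not invariant]

Only option (B), y, is unchanged by the transformation.
A horizontal shear moves points parallel to the x-axis, so the y-coordinate (and any function of y alone) is unchanged.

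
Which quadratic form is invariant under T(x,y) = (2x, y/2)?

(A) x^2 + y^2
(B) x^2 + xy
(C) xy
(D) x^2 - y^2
C

T multiplies x by 2 and divides y by 2.
Substitute the transformed coordinates into each option and compare with the original:
(A) x^2 + y^2  ->  (2x)^2 + (y/2)^2 = 4x^2 + y^2/4   [differs from x^2 + y^2: not invariant]
(B) x^2 + xy  ->  (2x)^2 + (2x)(y/2) = 4x^2 + xy   [differs from x^2 + xy: not invariant]
(C) xy  ->  (2x)(y/2) = xy   [equals xy: invariant]
(D) x^2 - y^2  ->  (2x)^2 - (y/2)^2 = 4x^2 - y^2/4   [differs from x^2 - y^2: not invariant]

Only option (C), xy, is unchanged by the transformation.
The factors 2 and 1/2 cancel only in the pure product xy.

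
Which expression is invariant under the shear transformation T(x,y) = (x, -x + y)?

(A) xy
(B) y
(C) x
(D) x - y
C

Under the shear T(x,y) = (x, -x + y):
Substitute the transformed coordinates into each option and compare with the original:
(A) xy  ->  (x)(-x + y) = -x^2 + xy   [differs from xy: not invariant]
(B) y  ->  (-x + y) = -x + y   [differs from y: not invariant]
(C) x  ->  (x) = x   [equals x: invariant]
(D) x - y  ->  (x) - (-x + y) = 2x - y   [differs from x - y: not invariant]

Only option (C), x, is unchanged by the transformation.
A vertical shear moves points parallel to the y-axis, so the x-coordinate (and any function of x alone) is unchanged.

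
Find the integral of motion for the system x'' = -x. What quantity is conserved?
E = (x')^2 + x^2

Multiply the equation by x':
x' * x'' = -x * x'
The left side is d/dt[(x')^2/2] and the right side is d/dt[-x^2/2], so
d/dt[(x')^2/2 + x^2/2] = 0, i.e. (x')^2/2 + x^2/2 = constant.
Multiplying by 2, the integral of motion is E = (x')^2 + x^2.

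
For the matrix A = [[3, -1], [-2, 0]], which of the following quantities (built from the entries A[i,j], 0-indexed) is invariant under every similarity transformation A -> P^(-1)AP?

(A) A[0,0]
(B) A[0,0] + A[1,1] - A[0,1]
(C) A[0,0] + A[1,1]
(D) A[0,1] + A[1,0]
C

A[0,0] + A[1,1] is the trace of A. By the cyclic property of the trace, tr(P^(-1)AP) = tr(APP^(-1)) = tr(A), so it is the same for every matrix similar to A.

The other combinations are not similarity invariants. For example, take P = [[1, -1], [0, 1]] (det P = 1), so P^(-1) = [[1, 1], [0, 1]] and
B = P^(-1)AP = [[1, -2], [-2, 2]].
Evaluating each option on A and on B:
(A) A[0,0]: 3 for A, 1 for B -> changes
(B) A[0,0] + A[1,1] - A[0,1]: 4 for A, 5 for B -> changes
(C) A[0,0] + A[1,1]: 3 for A, 3 for B -> unchanged
(D) A[0,1] + A[1,0]: -3 for A, -4 for B -> changes

Only (C) A[0,0] + A[1,1] = 3 survives (and it does so for every P, not just this one), so it is the invariant.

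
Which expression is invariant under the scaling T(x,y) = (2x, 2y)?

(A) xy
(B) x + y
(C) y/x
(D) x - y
C

Under the uniform scaling T(x,y) = (2x, 2y):
Substitute the transformed coordinates into each option and compare with the original:
(A) xy  ->  (2x)(2y) = 4xy   [differs from xy: not invariant]
(B) x + y  ->  (2x) + (2y) = 2x + 2y   [differs from x + y: not invariant]
(C) y/x  ->  (2y)/(2x) = y/x   [equals y/x: invariant]
(D) x - y  ->  (2x) - (2y) = 2x - 2y   [differs from x - y: not invariant]

Only option (C), y/x, is unchanged by the transformation.
The common factor 2 cancels in a ratio of coordinates, while sums, products and sums of squares pick up factors of 2 or 4.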